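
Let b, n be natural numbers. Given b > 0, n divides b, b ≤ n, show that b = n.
Since n divides b and b > 0, n ≤ b. b ≤ n, so b = n.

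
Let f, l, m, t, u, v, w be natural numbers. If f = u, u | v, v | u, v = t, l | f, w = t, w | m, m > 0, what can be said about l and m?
l ≤ m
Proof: From u | v and v | u, u = v. v = t, so u = t. f = u, so f = t. l | f, so l | t. Because w = t and w | m, t | m. From l | t, l | m. m > 0, so l ≤ m.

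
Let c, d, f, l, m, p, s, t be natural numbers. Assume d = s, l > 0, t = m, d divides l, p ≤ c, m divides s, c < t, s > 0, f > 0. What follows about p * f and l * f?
p * f < l * f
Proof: p ≤ c and c < t, so p < t. t = m, so p < m. m divides s and s > 0, thus m ≤ s. d = s and d divides l, therefore s divides l. Since l > 0, s ≤ l. From m ≤ s, m ≤ l. From p < m, p < l. Combining with f > 0, by multiplying by a positive, p * f < l * f.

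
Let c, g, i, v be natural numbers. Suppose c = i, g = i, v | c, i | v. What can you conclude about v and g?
v = g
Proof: From c = i and v | c, v | i. i | v, so i = v. g = i, so g = v. Then v = g.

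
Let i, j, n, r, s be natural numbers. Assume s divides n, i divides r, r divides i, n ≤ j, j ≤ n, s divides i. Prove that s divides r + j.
i divides r and r divides i, thus i = r. s divides i, so s divides r. n ≤ j and j ≤ n, hence n = j. Since s divides n, s divides j. s divides r, so s divides r + j.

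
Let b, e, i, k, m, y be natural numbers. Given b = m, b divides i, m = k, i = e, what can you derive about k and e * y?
k divides e * y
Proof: b = m and m = k, hence b = k. i = e and b divides i, therefore b divides e. b = k, so k divides e. Then k divides e * y.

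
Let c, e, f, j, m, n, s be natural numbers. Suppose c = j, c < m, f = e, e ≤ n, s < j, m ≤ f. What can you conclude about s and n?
s < n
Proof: Since f = e and m ≤ f, m ≤ e. Since c < m, c < e. c = j, so j < e. s < j, so s < e. From e ≤ n, s < n.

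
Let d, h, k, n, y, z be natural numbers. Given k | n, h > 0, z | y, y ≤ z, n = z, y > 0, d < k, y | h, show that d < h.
From n = z and k | n, k | z. Since z | y and y > 0, z ≤ y. Since y ≤ z, y = z. Since y | h, z | h. k | z, so k | h. Since h > 0, k ≤ h. d < k, so d < h.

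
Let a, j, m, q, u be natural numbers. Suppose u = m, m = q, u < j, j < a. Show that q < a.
Because u = m and m = q, u = q. u < j and j < a, thus u < a. u = q, so q < a.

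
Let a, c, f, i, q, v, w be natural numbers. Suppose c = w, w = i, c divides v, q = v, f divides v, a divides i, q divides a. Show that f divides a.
q = v and q divides a, thus v divides a. From c = w and c divides v, w divides v. w = i, so i divides v. Since a divides i, a divides v. v divides a, so v = a. From f divides v, f divides a.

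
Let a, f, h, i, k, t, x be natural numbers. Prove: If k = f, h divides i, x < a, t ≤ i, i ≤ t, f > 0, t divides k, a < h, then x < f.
x < a and a < h, so x < h. t ≤ i and i ≤ t, therefore t = i. Since t divides k, i divides k. h divides i, so h divides k. k = f, so h divides f. Since f > 0, h ≤ f. Since x < h, x < f.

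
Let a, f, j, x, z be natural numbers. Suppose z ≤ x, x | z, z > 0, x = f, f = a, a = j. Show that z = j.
Because x | z and z > 0, x ≤ z. z ≤ x, so z = x. x = f, so z = f. Since f = a, z = a. a = j, so z = j.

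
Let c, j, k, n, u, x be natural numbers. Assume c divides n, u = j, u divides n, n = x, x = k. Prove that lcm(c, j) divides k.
From n = x and x = k, n = k. Since u = j and u divides n, j divides n. Since c divides n, lcm(c, j) divides n. From n = k, lcm(c, j) divides k.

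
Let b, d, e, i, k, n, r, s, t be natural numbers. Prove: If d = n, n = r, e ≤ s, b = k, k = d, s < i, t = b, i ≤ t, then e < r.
d = n and n = r, therefore d = r. Because b = k and k = d, b = d. t = b and i ≤ t, thus i ≤ b. s < i, so s < b. Since b = d, s < d. From e ≤ s, e < d. Since d = r, e < r.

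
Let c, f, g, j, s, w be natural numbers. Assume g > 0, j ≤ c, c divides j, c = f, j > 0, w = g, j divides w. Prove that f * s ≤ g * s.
From c divides j and j > 0, c ≤ j. Since j ≤ c, j = c. Because c = f, j = f. w = g and j divides w, so j divides g. g > 0, so j ≤ g. Since j = f, f ≤ g. By multiplying by a non-negative, f * s ≤ g * s.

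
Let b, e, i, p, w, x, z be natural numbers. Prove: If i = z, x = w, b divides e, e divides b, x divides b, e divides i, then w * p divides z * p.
b divides e and e divides b, therefore b = e. x divides b, so x divides e. e divides i, so x divides i. x = w, so w divides i. Because i = z, w divides z. Then w * p divides z * p.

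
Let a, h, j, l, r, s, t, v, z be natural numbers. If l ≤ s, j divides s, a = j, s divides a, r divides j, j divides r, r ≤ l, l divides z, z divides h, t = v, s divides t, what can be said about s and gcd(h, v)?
s divides gcd(h, v)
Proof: a = j and s divides a, therefore s divides j. j divides s, so j = s. r divides j and j divides r, hence r = j. From r ≤ l, j ≤ l. j = s, so s ≤ l. Since l ≤ s, l = s. From l divides z and z divides h, l divides h. Since l = s, s divides h. t = v and s divides t, hence s divides v. s divides h, so s divides gcd(h, v).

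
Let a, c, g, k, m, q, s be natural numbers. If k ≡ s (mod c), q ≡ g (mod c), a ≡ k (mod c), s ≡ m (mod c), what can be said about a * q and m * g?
a * q ≡ m * g (mod c)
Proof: From a ≡ k (mod c) and k ≡ s (mod c), a ≡ s (mod c). Since s ≡ m (mod c), a ≡ m (mod c). From q ≡ g (mod c), by multiplying congruences, a * q ≡ m * g (mod c).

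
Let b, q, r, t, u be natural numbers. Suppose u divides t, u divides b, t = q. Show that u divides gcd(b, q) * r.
t = q and u divides t, so u divides q. Since u divides b, u divides gcd(b, q). Then u divides gcd(b, q) * r.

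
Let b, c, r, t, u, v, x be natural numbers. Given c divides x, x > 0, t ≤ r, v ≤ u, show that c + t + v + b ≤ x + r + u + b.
c divides x and x > 0, therefore c ≤ x. Since t ≤ r, c + t ≤ x + r. v ≤ u, hence v + b ≤ u + b. c + t ≤ x + r, so c + t + v + b ≤ x + r + u + b.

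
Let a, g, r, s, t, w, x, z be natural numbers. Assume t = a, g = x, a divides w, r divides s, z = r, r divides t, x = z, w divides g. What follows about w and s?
w divides s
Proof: Since t = a and r divides t, r divides a. From a divides w, r divides w. From g = x and x = z, g = z. Since z = r, g = r. w divides g, so w divides r. r divides w, so r = w. Since r divides s, w divides s.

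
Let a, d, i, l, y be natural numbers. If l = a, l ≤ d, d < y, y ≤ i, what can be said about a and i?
a < i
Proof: Because l = a and l ≤ d, a ≤ d. d < y and y ≤ i, so d < i. a ≤ d, so a < i.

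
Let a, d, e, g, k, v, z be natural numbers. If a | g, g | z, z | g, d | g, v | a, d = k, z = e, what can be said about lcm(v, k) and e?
lcm(v, k) | e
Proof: g | z and z | g, hence g = z. z = e, so g = e. v | a and a | g, hence v | g. d = k and d | g, thus k | g. v | g, so lcm(v, k) | g. Since g = e, lcm(v, k) | e.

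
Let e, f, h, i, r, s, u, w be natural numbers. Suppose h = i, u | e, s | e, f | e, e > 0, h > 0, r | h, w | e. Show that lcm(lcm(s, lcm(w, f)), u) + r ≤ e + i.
From w | e and f | e, lcm(w, f) | e. Because s | e, lcm(s, lcm(w, f)) | e. u | e, so lcm(lcm(s, lcm(w, f)), u) | e. Since e > 0, lcm(lcm(s, lcm(w, f)), u) ≤ e. Since r | h and h > 0, r ≤ h. Since h = i, r ≤ i. lcm(lcm(s, lcm(w, f)), u) ≤ e, so lcm(lcm(s, lcm(w, f)), u) + r ≤ e + i.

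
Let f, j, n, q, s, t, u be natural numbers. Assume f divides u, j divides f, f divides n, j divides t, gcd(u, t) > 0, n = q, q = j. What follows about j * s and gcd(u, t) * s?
j * s ≤ gcd(u, t) * s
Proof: From n = q and q = j, n = j. Since f divides n, f divides j. Since j divides f, f = j. Since f divides u, j divides u. j divides t, so j divides gcd(u, t). Since gcd(u, t) > 0, j ≤ gcd(u, t). By multiplying by a non-negative, j * s ≤ gcd(u, t) * s.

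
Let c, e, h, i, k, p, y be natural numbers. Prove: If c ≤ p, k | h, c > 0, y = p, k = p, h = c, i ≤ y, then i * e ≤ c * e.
k = p and k | h, so p | h. Since h = c, p | c. Since c > 0, p ≤ c. Since c ≤ p, p = c. From y = p, y = c. i ≤ y, so i ≤ c. Then i * e ≤ c * e.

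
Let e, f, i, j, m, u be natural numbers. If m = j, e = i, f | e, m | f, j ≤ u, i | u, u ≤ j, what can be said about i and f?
i = f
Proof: e = i and f | e, therefore f | i. u ≤ j and j ≤ u, therefore u = j. Because i | u, i | j. m = j and m | f, so j | f. i | j, so i | f. Since f | i, f = i. Then i = f.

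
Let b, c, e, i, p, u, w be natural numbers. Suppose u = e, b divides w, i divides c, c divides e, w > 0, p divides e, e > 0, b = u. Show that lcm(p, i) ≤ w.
i divides c and c divides e, thus i divides e. p divides e, so lcm(p, i) divides e. e > 0, so lcm(p, i) ≤ e. b = u and u = e, thus b = e. b divides w and w > 0, so b ≤ w. b = e, so e ≤ w. Because lcm(p, i) ≤ e, lcm(p, i) ≤ w.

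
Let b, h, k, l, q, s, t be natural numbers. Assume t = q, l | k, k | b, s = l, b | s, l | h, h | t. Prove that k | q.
Because s = l and b | s, b | l. Because k | b, k | l. Since l | k, l = k. l | h and h | t, so l | t. Since l = k, k | t. t = q, so k | q.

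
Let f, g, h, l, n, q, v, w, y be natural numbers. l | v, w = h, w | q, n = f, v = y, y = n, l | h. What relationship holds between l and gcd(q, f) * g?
l | gcd(q, f) * g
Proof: w = h and w | q, hence h | q. l | h, so l | q. v = y and y = n, so v = n. Since l | v, l | n. n = f, so l | f. l | q, so l | gcd(q, f). Then l | gcd(q, f) * g.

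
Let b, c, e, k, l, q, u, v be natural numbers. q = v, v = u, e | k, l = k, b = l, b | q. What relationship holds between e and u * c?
e | u * c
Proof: q = v and v = u, thus q = u. From b = l and b | q, l | q. Since l = k, k | q. Since e | k, e | q. q = u, so e | u. Then e | u * c.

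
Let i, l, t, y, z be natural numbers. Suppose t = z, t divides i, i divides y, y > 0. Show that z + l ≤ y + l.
Since t divides i and i divides y, t divides y. t = z, so z divides y. Since y > 0, z ≤ y. Then z + l ≤ y + l.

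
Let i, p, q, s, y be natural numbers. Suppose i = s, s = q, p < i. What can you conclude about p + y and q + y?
p + y < q + y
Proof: i = s and s = q, therefore i = q. p < i, so p < q. Then p + y < q + y.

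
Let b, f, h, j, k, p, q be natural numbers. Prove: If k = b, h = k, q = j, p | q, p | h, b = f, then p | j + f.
q = j and p | q, hence p | j. h = k and k = b, therefore h = b. Since b = f, h = f. Since p | h, p | f. Since p | j, p | j + f.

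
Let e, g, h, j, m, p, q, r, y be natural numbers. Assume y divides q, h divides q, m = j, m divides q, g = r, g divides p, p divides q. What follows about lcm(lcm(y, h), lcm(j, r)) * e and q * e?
lcm(lcm(y, h), lcm(j, r)) * e divides q * e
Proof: Since y divides q and h divides q, lcm(y, h) divides q. Since m = j and m divides q, j divides q. From g divides p and p divides q, g divides q. Since g = r, r divides q. Since j divides q, lcm(j, r) divides q. Since lcm(y, h) divides q, lcm(lcm(y, h), lcm(j, r)) divides q. Then lcm(lcm(y, h), lcm(j, r)) * e divides q * e.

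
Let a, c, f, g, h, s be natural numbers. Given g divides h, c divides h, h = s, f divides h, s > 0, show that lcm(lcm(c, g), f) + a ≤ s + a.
c divides h and g divides h, therefore lcm(c, g) divides h. Since f divides h, lcm(lcm(c, g), f) divides h. Since h = s, lcm(lcm(c, g), f) divides s. Since s > 0, lcm(lcm(c, g), f) ≤ s. Then lcm(lcm(c, g), f) + a ≤ s + a.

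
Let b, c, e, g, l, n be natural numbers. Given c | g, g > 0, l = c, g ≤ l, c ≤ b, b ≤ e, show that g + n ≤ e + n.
From c | g and g > 0, c ≤ g. From l = c and g ≤ l, g ≤ c. From c ≤ g, c = g. c ≤ b and b ≤ e, hence c ≤ e. Because c = g, g ≤ e. Then g + n ≤ e + n.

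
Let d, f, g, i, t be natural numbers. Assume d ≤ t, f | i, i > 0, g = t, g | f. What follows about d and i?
d ≤ i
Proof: g = t and g | f, thus t | f. Since f | i, t | i. Since i > 0, t ≤ i. d ≤ t, so d ≤ i.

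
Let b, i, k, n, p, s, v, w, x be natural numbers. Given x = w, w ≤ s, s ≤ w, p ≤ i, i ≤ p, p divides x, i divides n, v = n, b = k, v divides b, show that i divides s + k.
w ≤ s and s ≤ w, therefore w = s. Since x = w, x = s. p ≤ i and i ≤ p, thus p = i. Since p divides x, i divides x. Since x = s, i divides s. b = k and v divides b, thus v divides k. v = n, so n divides k. Since i divides n, i divides k. i divides s, so i divides s + k.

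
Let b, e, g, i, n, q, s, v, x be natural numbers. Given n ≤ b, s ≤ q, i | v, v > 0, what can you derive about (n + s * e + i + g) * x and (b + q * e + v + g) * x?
(n + s * e + i + g) * x ≤ (b + q * e + v + g) * x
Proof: From s ≤ q, s * e ≤ q * e. i | v and v > 0, hence i ≤ v. Since s * e ≤ q * e, s * e + i ≤ q * e + v. Then s * e + i + g ≤ q * e + v + g. n ≤ b, so n + s * e + i + g ≤ b + q * e + v + g. Then (n + s * e + i + g) * x ≤ (b + q * e + v + g) * x.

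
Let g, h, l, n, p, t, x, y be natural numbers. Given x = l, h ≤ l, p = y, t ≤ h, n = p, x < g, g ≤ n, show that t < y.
Since t ≤ h and h ≤ l, t ≤ l. Because x = l and x < g, l < g. n = p and p = y, therefore n = y. Since g ≤ n, g ≤ y. Since l < g, l < y. Since t ≤ l, t < y.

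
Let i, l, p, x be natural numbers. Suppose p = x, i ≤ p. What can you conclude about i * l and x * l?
i * l ≤ x * l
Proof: p = x and i ≤ p, so i ≤ x. By multiplying by a non-negative, i * l ≤ x * l.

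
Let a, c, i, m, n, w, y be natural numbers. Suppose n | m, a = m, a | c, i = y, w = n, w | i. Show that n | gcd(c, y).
From a = m and a | c, m | c. n | m, so n | c. w = n and w | i, so n | i. Since i = y, n | y. From n | c, n | gcd(c, y).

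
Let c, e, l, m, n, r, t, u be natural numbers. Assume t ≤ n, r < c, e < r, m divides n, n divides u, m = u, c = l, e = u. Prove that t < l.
m = u and m divides n, hence u divides n. Since n divides u, u = n. e = u and e < r, thus u < r. u = n, so n < r. Because c = l and r < c, r < l. Since n < r, n < l. t ≤ n, so t < l.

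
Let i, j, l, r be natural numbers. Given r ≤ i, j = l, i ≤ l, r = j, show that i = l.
Because r = j and j = l, r = l. r ≤ i, so l ≤ i. i ≤ l, so l = i. Then i = l.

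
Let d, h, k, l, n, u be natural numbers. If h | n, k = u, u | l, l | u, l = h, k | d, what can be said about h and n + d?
h | n + d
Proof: Because u | l and l | u, u = l. k = u, so k = l. Since l = h, k = h. Since k | d, h | d. Since h | n, h | n + d.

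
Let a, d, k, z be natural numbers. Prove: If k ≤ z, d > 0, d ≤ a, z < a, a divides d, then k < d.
a divides d and d > 0, so a ≤ d. d ≤ a, so a = d. Since k ≤ z and z < a, k < a. a = d, so k < d.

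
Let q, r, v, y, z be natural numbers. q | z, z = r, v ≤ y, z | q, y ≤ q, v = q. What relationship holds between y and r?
y = r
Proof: v = q and v ≤ y, thus q ≤ y. Since y ≤ q, y = q. q | z and z | q, therefore q = z. Since y = q, y = z. z = r, so y = r.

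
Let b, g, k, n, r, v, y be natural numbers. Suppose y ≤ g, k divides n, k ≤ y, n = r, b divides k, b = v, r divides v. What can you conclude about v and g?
v ≤ g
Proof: From n = r and k divides n, k divides r. Since r divides v, k divides v. From b = v and b divides k, v divides k. Since k divides v, k = v. k ≤ y and y ≤ g, thus k ≤ g. From k = v, v ≤ g.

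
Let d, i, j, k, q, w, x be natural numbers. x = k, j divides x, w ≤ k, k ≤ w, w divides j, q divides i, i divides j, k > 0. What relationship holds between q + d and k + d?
q + d ≤ k + d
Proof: Because x = k and j divides x, j divides k. w ≤ k and k ≤ w, therefore w = k. w divides j, so k divides j. From j divides k, j = k. Because q divides i and i divides j, q divides j. j = k, so q divides k. k > 0, so q ≤ k. Then q + d ≤ k + d.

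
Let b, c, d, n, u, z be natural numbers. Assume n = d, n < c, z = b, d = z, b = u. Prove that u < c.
Since z = b and b = u, z = u. Because n = d and d = z, n = z. n < c, so z < c. Since z = u, u < c.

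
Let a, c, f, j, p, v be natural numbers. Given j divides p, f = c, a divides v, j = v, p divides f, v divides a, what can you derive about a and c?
a divides c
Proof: From v divides a and a divides v, v = a. j = v and j divides p, thus v divides p. From f = c and p divides f, p divides c. Because v divides p, v divides c. v = a, so a divides c.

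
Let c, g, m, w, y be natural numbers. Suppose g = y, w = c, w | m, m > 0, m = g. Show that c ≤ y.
From m = g and g = y, m = y. w | m and m > 0, so w ≤ m. Since m = y, w ≤ y. Since w = c, c ≤ y.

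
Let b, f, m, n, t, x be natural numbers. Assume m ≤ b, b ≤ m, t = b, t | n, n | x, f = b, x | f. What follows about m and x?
m = x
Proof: m ≤ b and b ≤ m, hence m = b. t = b and t | n, hence b | n. n | x, so b | x. f = b and x | f, so x | b. Since b | x, b = x. Since m = b, m = x.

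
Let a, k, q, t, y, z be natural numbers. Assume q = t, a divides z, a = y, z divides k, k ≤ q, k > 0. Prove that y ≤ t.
a divides z and z divides k, so a divides k. Because k > 0, a ≤ k. a = y, so y ≤ k. q = t and k ≤ q, therefore k ≤ t. y ≤ k, so y ≤ t.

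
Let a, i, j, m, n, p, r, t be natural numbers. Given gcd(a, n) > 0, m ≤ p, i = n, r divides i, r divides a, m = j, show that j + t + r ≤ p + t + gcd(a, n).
m = j and m ≤ p, hence j ≤ p. Then j + t ≤ p + t. i = n and r divides i, therefore r divides n. r divides a, so r divides gcd(a, n). gcd(a, n) > 0, so r ≤ gcd(a, n). Because j + t ≤ p + t, j + t + r ≤ p + t + gcd(a, n).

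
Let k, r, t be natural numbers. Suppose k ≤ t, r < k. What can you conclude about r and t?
r < t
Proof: Since r < k and k ≤ t, by transitivity, r < t.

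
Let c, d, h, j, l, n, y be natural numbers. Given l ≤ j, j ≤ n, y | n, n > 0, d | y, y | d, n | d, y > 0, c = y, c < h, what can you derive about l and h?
l < h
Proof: Because l ≤ j and j ≤ n, l ≤ n. From y | n and n > 0, y ≤ n. d | y and y | d, so d = y. n | d, so n | y. y > 0, so n ≤ y. y ≤ n, so y = n. Because c = y and c < h, y < h. Since y = n, n < h. l ≤ n, so l < h.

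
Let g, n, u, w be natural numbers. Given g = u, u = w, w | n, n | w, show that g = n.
g = u and u = w, so g = w. Because w | n and n | w, w = n. Since g = w, g = n.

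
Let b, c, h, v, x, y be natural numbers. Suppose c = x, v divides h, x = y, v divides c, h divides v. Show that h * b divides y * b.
v divides h and h divides v, hence v = h. Because c = x and x = y, c = y. v divides c, so v divides y. v = h, so h divides y. Then h * b divides y * b.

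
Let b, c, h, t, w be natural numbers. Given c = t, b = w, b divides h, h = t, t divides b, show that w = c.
h = t and b divides h, so b divides t. Because t divides b, t = b. c = t, so c = b. Since b = w, c = w. Then w = c.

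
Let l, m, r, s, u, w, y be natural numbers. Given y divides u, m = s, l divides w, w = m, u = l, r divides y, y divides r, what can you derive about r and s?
r divides s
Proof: y divides r and r divides y, hence y = r. From u = l and y divides u, y divides l. w = m and m = s, hence w = s. l divides w, so l divides s. Since y divides l, y divides s. Since y = r, r divides s.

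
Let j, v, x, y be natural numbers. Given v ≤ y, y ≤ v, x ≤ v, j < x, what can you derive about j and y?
j < y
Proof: v ≤ y and y ≤ v, hence v = y. Because j < x and x ≤ v, j < v. v = y, so j < y.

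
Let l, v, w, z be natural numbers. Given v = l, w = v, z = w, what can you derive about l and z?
l = z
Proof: Because z = w and w = v, z = v. Since v = l, z = l. Then l = z.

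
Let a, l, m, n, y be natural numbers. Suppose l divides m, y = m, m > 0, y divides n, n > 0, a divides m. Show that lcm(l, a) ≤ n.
l divides m and a divides m, thus lcm(l, a) divides m. m > 0, so lcm(l, a) ≤ m. Since y = m and y divides n, m divides n. Because n > 0, m ≤ n. Since lcm(l, a) ≤ m, lcm(l, a) ≤ n.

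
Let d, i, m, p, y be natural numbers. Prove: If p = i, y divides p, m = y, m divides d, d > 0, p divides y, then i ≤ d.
From y divides p and p divides y, y = p. m = y, so m = p. p = i, so m = i. m divides d and d > 0, thus m ≤ d. m = i, so i ≤ d.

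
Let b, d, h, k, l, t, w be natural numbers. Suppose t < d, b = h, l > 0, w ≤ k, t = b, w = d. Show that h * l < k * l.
Because t = b and t < d, b < d. w = d and w ≤ k, hence d ≤ k. Since b < d, b < k. Since b = h, h < k. Combining with l > 0, by multiplying by a positive, h * l < k * l.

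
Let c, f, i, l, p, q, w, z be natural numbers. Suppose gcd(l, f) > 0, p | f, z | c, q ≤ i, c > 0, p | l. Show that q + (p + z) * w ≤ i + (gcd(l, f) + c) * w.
From p | l and p | f, p | gcd(l, f). Since gcd(l, f) > 0, p ≤ gcd(l, f). z | c and c > 0, so z ≤ c. p ≤ gcd(l, f), so p + z ≤ gcd(l, f) + c. Then (p + z) * w ≤ (gcd(l, f) + c) * w. Since q ≤ i, q + (p + z) * w ≤ i + (gcd(l, f) + c) * w.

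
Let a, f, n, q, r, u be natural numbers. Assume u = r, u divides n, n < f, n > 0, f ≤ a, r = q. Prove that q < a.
Because u = r and r = q, u = q. Since u divides n and n > 0, u ≤ n. u = q, so q ≤ n. From n < f and f ≤ a, n < a. Since q ≤ n, q < a.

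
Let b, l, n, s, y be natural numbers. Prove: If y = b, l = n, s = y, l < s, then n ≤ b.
s = y and l < s, thus l < y. l = n, so n < y. Since y = b, n < b. Then n ≤ b.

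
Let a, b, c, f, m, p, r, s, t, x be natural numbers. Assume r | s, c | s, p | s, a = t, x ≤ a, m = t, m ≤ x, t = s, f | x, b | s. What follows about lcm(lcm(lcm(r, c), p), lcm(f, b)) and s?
lcm(lcm(lcm(r, c), p), lcm(f, b)) | s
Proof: Because r | s and c | s, lcm(r, c) | s. Since p | s, lcm(lcm(r, c), p) | s. a = t and x ≤ a, thus x ≤ t. m = t and m ≤ x, so t ≤ x. Since x ≤ t, x = t. t = s, so x = s. Since f | x, f | s. b | s, so lcm(f, b) | s. Because lcm(lcm(r, c), p) | s, lcm(lcm(lcm(r, c), p), lcm(f, b)) | s.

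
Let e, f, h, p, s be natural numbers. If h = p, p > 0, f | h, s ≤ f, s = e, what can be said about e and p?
e ≤ p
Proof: Because s = e and s ≤ f, e ≤ f. Because h = p and f | h, f | p. Since p > 0, f ≤ p. e ≤ f, so e ≤ p.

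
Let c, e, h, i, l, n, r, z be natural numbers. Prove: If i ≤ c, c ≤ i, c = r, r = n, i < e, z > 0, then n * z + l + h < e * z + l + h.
From i ≤ c and c ≤ i, i = c. From c = r and r = n, c = n. i = c, so i = n. Since i < e, n < e. Since z > 0, n * z < e * z. Then n * z + l < e * z + l. Then n * z + l + h < e * z + l + h.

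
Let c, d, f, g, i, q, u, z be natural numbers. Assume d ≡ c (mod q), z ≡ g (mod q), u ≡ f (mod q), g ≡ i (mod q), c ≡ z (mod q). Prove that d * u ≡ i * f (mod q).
d ≡ c (mod q) and c ≡ z (mod q), therefore d ≡ z (mod q). z ≡ g (mod q), so d ≡ g (mod q). g ≡ i (mod q), so d ≡ i (mod q). Since u ≡ f (mod q), by multiplying congruences, d * u ≡ i * f (mod q).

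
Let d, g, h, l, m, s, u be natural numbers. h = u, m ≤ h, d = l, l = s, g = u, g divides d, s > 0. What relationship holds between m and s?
m ≤ s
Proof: h = u and m ≤ h, so m ≤ u. Because d = l and l = s, d = s. g = u and g divides d, so u divides d. Since d = s, u divides s. Since s > 0, u ≤ s. Since m ≤ u, m ≤ s.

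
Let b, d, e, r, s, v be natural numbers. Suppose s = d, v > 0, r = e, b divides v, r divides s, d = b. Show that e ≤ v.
s = d and d = b, therefore s = b. Since r divides s, r divides b. b divides v, so r divides v. From v > 0, r ≤ v. r = e, so e ≤ v.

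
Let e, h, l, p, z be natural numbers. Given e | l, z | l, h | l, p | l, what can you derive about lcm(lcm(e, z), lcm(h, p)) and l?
lcm(lcm(e, z), lcm(h, p)) | l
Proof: e | l and z | l, so lcm(e, z) | l. h | l and p | l, so lcm(h, p) | l. Since lcm(e, z) | l, lcm(lcm(e, z), lcm(h, p)) | l.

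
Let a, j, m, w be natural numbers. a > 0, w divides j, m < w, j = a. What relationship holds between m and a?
m < a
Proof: j = a and w divides j, therefore w divides a. a > 0, so w ≤ a. Since m < w, m < a.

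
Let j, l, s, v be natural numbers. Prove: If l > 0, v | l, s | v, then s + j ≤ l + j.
Because s | v and v | l, s | l. Since l > 0, s ≤ l. Then s + j ≤ l + j.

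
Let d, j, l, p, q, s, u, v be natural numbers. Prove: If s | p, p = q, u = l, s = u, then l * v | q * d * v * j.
s = u and u = l, therefore s = l. Because p = q and s | p, s | q. Since s = l, l | q. Then l | q * d. Then l * v | q * d * v. Then l * v | q * d * v * j.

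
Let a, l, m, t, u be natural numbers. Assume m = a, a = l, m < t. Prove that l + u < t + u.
Because m = a and a = l, m = l. m < t, so l < t. Then l + u < t + u.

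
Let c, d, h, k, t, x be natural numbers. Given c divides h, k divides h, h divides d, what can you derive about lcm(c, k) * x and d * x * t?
lcm(c, k) * x divides d * x * t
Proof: Because c divides h and k divides h, lcm(c, k) divides h. Since h divides d, lcm(c, k) divides d. Then lcm(c, k) * x divides d * x. Then lcm(c, k) * x divides d * x * t.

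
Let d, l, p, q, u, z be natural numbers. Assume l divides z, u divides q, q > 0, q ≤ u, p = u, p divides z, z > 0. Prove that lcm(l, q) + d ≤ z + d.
u divides q and q > 0, so u ≤ q. Since q ≤ u, u = q. p = u and p divides z, thus u divides z. u = q, so q divides z. l divides z, so lcm(l, q) divides z. Since z > 0, lcm(l, q) ≤ z. Then lcm(l, q) + d ≤ z + d.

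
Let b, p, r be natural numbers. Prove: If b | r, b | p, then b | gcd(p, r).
b | p and b | r. Because common divisors divide the gcd, b | gcd(p, r).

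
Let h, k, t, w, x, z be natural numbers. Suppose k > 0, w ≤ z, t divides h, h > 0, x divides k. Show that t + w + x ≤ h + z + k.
Because t divides h and h > 0, t ≤ h. x divides k and k > 0, therefore x ≤ k. Since w ≤ z, w + x ≤ z + k. t ≤ h, so t + w + x ≤ h + z + k.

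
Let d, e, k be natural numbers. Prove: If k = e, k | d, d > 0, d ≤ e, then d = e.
k = e and k | d, therefore e | d. Since d > 0, e ≤ d. Since d ≤ e, e = d. Then d = e.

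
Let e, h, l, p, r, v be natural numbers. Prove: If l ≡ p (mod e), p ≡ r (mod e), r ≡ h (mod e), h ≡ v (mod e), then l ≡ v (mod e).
Because l ≡ p (mod e) and p ≡ r (mod e), l ≡ r (mod e). Since r ≡ h (mod e), l ≡ h (mod e). Since h ≡ v (mod e), l ≡ v (mod e).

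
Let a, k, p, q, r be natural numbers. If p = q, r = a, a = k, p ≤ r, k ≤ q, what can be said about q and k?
q = k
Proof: From r = a and a = k, r = k. Since p ≤ r, p ≤ k. Since p = q, q ≤ k. Because k ≤ q, q = k.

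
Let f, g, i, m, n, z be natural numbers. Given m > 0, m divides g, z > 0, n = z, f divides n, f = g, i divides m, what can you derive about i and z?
i ≤ z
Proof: i divides m and m > 0, so i ≤ m. f = g and f divides n, thus g divides n. Since n = z, g divides z. Since m divides g, m divides z. z > 0, so m ≤ z. i ≤ m, so i ≤ z.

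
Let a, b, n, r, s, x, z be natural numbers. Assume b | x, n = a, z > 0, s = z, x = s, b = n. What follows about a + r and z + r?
a + r ≤ z + r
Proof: From b = n and n = a, b = a. Because x = s and s = z, x = z. Since b | x, b | z. From z > 0, b ≤ z. Since b = a, a ≤ z. Then a + r ≤ z + r.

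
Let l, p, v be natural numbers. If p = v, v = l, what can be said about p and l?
p = l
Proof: p = v and v = l. By transitivity, p = l.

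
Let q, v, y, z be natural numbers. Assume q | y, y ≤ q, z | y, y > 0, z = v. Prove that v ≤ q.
Because q | y and y > 0, q ≤ y. From y ≤ q, y = q. z | y and y > 0, so z ≤ y. Since z = v, v ≤ y. Since y = q, v ≤ q.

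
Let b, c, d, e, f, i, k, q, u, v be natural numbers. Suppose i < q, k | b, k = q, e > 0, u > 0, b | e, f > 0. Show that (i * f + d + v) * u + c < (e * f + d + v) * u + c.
From k | b and b | e, k | e. Since k = q, q | e. From e > 0, q ≤ e. i < q, so i < e. Since f > 0, i * f < e * f. Then i * f + d < e * f + d. Then i * f + d + v < e * f + d + v. Since u > 0, (i * f + d + v) * u < (e * f + d + v) * u. Then (i * f + d + v) * u + c < (e * f + d + v) * u + c.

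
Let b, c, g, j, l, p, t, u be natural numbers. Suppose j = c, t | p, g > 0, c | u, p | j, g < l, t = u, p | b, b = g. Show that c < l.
j = c and p | j, hence p | c. t = u and t | p, so u | p. Since c | u, c | p. Since p | c, p = c. Because b = g and p | b, p | g. p = c, so c | g. Because g > 0, c ≤ g. Since g < l, c < l.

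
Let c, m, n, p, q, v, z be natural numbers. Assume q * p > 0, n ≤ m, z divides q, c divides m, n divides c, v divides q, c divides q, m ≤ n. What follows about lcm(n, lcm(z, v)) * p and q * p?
lcm(n, lcm(z, v)) * p ≤ q * p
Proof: Because m ≤ n and n ≤ m, m = n. c divides m, so c divides n. n divides c, so c = n. Because c divides q, n divides q. Since z divides q and v divides q, lcm(z, v) divides q. n divides q, so lcm(n, lcm(z, v)) divides q. Then lcm(n, lcm(z, v)) * p divides q * p. Since q * p > 0, lcm(n, lcm(z, v)) * p ≤ q * p.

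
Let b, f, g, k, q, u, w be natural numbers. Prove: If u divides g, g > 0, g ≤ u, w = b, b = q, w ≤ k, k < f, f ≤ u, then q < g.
u divides g and g > 0, therefore u ≤ g. g ≤ u, so u = g. w = b and b = q, thus w = q. w ≤ k and k < f, hence w < f. f ≤ u, so w < u. Since w = q, q < u. u = g, so q < g.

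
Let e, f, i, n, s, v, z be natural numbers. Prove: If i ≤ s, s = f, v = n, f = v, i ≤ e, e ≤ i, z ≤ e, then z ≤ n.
i ≤ e and e ≤ i, hence i = e. Because s = f and f = v, s = v. v = n, so s = n. From i ≤ s, i ≤ n. Since i = e, e ≤ n. Because z ≤ e, z ≤ n.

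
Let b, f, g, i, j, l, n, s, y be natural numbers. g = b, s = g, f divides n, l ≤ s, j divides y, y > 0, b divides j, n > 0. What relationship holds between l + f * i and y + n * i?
l + f * i ≤ y + n * i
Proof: Since s = g and g = b, s = b. Since l ≤ s, l ≤ b. From b divides j and j divides y, b divides y. Because y > 0, b ≤ y. l ≤ b, so l ≤ y. f divides n and n > 0, thus f ≤ n. By multiplying by a non-negative, f * i ≤ n * i. l ≤ y, so l + f * i ≤ y + n * i.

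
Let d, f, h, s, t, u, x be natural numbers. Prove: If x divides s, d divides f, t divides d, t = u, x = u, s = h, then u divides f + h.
From t divides d and d divides f, t divides f. Since t = u, u divides f. Since x = u and x divides s, u divides s. Since s = h, u divides h. Since u divides f, u divides f + h.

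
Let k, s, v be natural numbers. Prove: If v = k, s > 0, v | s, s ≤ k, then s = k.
v = k and v | s, so k | s. Because s > 0, k ≤ s. Since s ≤ k, s = k.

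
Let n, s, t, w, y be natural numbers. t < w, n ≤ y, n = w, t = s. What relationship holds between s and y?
s < y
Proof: Since n = w and n ≤ y, w ≤ y. t < w, so t < y. Since t = s, s < y.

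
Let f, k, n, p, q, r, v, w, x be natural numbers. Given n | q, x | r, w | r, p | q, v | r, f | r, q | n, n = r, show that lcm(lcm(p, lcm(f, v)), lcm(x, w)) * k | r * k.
From q | n and n | q, q = n. From p | q, p | n. From n = r, p | r. From f | r and v | r, lcm(f, v) | r. p | r, so lcm(p, lcm(f, v)) | r. Because x | r and w | r, lcm(x, w) | r. Since lcm(p, lcm(f, v)) | r, lcm(lcm(p, lcm(f, v)), lcm(x, w)) | r. Then lcm(lcm(p, lcm(f, v)), lcm(x, w)) * k | r * k.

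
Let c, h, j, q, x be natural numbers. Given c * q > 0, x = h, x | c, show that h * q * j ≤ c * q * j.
Because x = h and x | c, h | c. Then h * q | c * q. Since c * q > 0, h * q ≤ c * q. Then h * q * j ≤ c * q * j.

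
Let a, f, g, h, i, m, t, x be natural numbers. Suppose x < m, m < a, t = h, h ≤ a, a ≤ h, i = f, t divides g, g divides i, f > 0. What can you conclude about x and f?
x < f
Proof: x < m and m < a, thus x < a. Since h ≤ a and a ≤ h, h = a. t = h, so t = a. Because t divides g and g divides i, t divides i. From i = f, t divides f. Since t = a, a divides f. Since f > 0, a ≤ f. x < a, so x < f.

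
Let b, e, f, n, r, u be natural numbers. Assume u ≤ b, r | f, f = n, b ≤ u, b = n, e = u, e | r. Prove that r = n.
From f = n and r | f, r | n. u ≤ b and b ≤ u, hence u = b. b = n, so u = n. e = u and e | r, hence u | r. u = n, so n | r. r | n, so r = n.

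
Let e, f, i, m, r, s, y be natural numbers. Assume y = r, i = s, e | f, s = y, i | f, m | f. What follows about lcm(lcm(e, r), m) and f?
lcm(lcm(e, r), m) | f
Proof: i = s and s = y, so i = y. y = r, so i = r. From i | f, r | f. e | f, so lcm(e, r) | f. From m | f, lcm(lcm(e, r), m) | f.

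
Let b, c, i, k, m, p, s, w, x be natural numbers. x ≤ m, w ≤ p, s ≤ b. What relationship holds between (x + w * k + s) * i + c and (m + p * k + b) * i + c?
(x + w * k + s) * i + c ≤ (m + p * k + b) * i + c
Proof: w ≤ p. By multiplying by a non-negative, w * k ≤ p * k. From x ≤ m, x + w * k ≤ m + p * k. Since s ≤ b, x + w * k + s ≤ m + p * k + b. By multiplying by a non-negative, (x + w * k + s) * i ≤ (m + p * k + b) * i. Then (x + w * k + s) * i + c ≤ (m + p * k + b) * i + c.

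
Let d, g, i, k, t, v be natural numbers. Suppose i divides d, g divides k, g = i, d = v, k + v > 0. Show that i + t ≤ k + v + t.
From g = i and g divides k, i divides k. d = v and i divides d, thus i divides v. Since i divides k, i divides k + v. k + v > 0, so i ≤ k + v. Then i + t ≤ k + v + t.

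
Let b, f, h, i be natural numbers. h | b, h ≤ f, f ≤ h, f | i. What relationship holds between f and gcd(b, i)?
f | gcd(b, i)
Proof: Because h ≤ f and f ≤ h, h = f. h | b, so f | b. Since f | i, f | gcd(b, i).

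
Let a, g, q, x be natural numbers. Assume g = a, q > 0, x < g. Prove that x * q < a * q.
Because g = a and x < g, x < a. Since q > 0, by multiplying by a positive, x * q < a * q.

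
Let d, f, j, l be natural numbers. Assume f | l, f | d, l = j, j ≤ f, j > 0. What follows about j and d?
j | d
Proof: Because l = j and f | l, f | j. Since j > 0, f ≤ j. Since j ≤ f, f = j. Since f | d, j | d.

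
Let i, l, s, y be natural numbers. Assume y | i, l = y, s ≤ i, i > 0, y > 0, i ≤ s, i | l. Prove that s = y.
y | i and i > 0, so y ≤ i. Since l = y and i | l, i | y. y > 0, so i ≤ y. Since y ≤ i, y = i. i ≤ s and s ≤ i, so i = s. y = i, so y = s. Then s = y.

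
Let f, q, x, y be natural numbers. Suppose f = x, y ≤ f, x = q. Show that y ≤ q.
f = x and x = q, so f = q. y ≤ f, so y ≤ q.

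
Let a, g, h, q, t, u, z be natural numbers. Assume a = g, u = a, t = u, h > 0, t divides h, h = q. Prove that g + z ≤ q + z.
t = u and u = a, so t = a. Since t divides h, a divides h. Because a = g, g divides h. h > 0, so g ≤ h. h = q, so g ≤ q. Then g + z ≤ q + z.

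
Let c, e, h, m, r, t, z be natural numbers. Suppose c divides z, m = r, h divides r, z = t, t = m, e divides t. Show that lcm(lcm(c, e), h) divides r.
From t = m and m = r, t = r. z = t and c divides z, hence c divides t. Since e divides t, lcm(c, e) divides t. t = r, so lcm(c, e) divides r. Since h divides r, lcm(lcm(c, e), h) divides r.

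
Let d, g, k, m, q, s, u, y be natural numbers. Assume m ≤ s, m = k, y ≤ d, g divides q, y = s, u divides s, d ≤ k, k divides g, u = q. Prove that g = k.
y ≤ d and d ≤ k, thus y ≤ k. Since y = s, s ≤ k. m = k and m ≤ s, therefore k ≤ s. Since s ≤ k, s = k. u = q and u divides s, so q divides s. Since g divides q, g divides s. s = k, so g divides k. Since k divides g, g = k.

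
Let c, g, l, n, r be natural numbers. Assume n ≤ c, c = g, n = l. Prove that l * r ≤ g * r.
Since n = l and n ≤ c, l ≤ c. c = g, so l ≤ g. Then l * r ≤ g * r.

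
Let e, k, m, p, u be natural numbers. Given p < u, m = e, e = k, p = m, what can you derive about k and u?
k < u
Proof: p = m and m = e, therefore p = e. p < u, so e < u. e = k, so k < u.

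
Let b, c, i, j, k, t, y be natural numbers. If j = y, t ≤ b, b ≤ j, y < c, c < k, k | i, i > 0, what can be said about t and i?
t < i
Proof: t ≤ b and b ≤ j, so t ≤ j. Since j = y, t ≤ y. Since y < c and c < k, y < k. t ≤ y, so t < k. Because k | i and i > 0, k ≤ i. t < k, so t < i.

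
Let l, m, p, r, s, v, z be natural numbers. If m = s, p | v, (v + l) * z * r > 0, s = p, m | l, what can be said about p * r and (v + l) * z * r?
p * r ≤ (v + l) * z * r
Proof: m = s and s = p, so m = p. m | l, so p | l. From p | v, p | v + l. Then p | (v + l) * z. Then p * r | (v + l) * z * r. (v + l) * z * r > 0, so p * r ≤ (v + l) * z * r.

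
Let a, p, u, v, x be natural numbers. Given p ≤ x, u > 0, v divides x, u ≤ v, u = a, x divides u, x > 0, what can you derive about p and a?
p ≤ a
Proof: x divides u and u > 0, hence x ≤ u. From v divides x and x > 0, v ≤ x. Since u ≤ v, u ≤ x. Since x ≤ u, x = u. Since u = a, x = a. p ≤ x, so p ≤ a.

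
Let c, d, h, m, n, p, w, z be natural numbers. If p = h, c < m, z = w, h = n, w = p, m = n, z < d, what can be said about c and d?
c < d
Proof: Since m = n and c < m, c < n. w = p and p = h, therefore w = h. h = n, so w = n. Since z = w and z < d, w < d. w = n, so n < d. From c < n, c < d.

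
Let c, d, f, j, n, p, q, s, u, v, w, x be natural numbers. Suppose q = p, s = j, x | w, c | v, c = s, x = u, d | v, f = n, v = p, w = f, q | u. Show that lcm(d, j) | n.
Because c = s and s = j, c = j. c | v, so j | v. d | v, so lcm(d, j) | v. v = p, so lcm(d, j) | p. x = u and x | w, hence u | w. Since w = f, u | f. q | u, so q | f. Since f = n, q | n. Since q = p, p | n. lcm(d, j) | p, so lcm(d, j) | n.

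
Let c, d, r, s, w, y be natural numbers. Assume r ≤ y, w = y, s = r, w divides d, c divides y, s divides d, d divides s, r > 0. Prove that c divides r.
d divides s and s divides d, therefore d = s. Since s = r, d = r. w divides d, so w divides r. Since w = y, y divides r. Since r > 0, y ≤ r. r ≤ y, so y = r. c divides y, so c divides r.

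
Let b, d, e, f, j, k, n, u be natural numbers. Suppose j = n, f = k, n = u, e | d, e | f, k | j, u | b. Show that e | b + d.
f = k and e | f, therefore e | k. From j = n and n = u, j = u. Since k | j, k | u. e | k, so e | u. Since u | b, e | b. Since e | d, e | b + d.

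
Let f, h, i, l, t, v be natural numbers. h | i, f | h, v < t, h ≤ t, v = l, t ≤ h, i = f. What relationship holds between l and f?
l < f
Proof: t ≤ h and h ≤ t, therefore t = h. Since i = f and h | i, h | f. Since f | h, h = f. Because t = h, t = f. v = l and v < t, thus l < t. t = f, so l < f.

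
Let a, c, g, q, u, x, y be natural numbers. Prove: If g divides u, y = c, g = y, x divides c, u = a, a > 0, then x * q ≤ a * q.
g = y and y = c, thus g = c. u = a and g divides u, hence g divides a. Because g = c, c divides a. x divides c, so x divides a. Since a > 0, x ≤ a. By multiplying by a non-negative, x * q ≤ a * q.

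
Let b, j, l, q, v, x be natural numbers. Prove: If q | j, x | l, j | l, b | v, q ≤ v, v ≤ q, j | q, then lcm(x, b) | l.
j | q and q | j, thus j = q. q ≤ v and v ≤ q, hence q = v. j = q, so j = v. Since j | l, v | l. b | v, so b | l. Since x | l, lcm(x, b) | l.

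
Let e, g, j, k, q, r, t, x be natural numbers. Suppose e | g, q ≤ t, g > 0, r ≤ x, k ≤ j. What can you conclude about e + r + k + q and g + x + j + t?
e + r + k + q ≤ g + x + j + t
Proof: e | g and g > 0, so e ≤ g. Because r ≤ x and k ≤ j, r + k ≤ x + j. q ≤ t, so r + k + q ≤ x + j + t. Since e ≤ g, e + r + k + q ≤ g + x + j + t.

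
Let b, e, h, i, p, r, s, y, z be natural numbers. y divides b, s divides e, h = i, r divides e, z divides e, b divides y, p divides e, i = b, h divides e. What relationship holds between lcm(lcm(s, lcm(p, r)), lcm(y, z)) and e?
lcm(lcm(s, lcm(p, r)), lcm(y, z)) divides e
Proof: p divides e and r divides e, so lcm(p, r) divides e. Since s divides e, lcm(s, lcm(p, r)) divides e. b divides y and y divides b, hence b = y. Since i = b, i = y. Since h = i and h divides e, i divides e. i = y, so y divides e. Since z divides e, lcm(y, z) divides e. lcm(s, lcm(p, r)) divides e, so lcm(lcm(s, lcm(p, r)), lcm(y, z)) divides e.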